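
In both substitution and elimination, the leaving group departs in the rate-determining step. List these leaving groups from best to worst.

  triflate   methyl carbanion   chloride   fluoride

The more stable X⁻ (or X) is on its own — i.e. the weaker a base it is — the better a leaving group it makes.
triflate: pKₐ(CF₃SO₃H (triflic acid)) ≈ -14 — charge spread over three oxygens and a CF₃ group; the premier leaving group in synthesis
chloride: pKₐ(HCl) ≈ -7 — moderately weak base
fluoride: pKₐ(HF) ≈ 3.2
methyl carbanion: pKₐ(CH₄) ≈ 48 — unstabilised carbanion; the worst conceivable leaving group

triflate > chloride > fluoride > methyl carbanion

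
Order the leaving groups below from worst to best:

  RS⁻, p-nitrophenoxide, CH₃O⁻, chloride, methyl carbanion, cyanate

methyl carbanion < CH₃O⁻ < RS⁻ < p-nitrophenoxide < cyanate < chloride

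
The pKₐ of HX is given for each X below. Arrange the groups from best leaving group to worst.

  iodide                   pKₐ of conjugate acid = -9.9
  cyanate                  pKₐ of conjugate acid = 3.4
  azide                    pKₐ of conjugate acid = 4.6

iodide > cyanate > azide

Lower conjugate-acid pKₐ ⇒ weaker base ⇒ better leaving group.
Sorting by the given values: iodide (-9.9), cyanate (3.4), azide (4.6).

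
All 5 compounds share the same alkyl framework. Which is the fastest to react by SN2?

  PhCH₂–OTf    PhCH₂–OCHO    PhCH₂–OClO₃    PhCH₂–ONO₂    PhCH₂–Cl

With the same alkyl group throughout, only the leaving group differentiates the rates.
Rank by basicity of the departing species: weakest base leaves most easily.
PhCH₂–OTf loses OTf⁻: pKₐ(CF₃SO₃H (triflic acid)) ≈ -14
PhCH₂–OClO₃ loses ClO₄⁻: pKₐ(HClO₄) ≈ -10
PhCH₂–Cl loses Cl⁻: pKₐ(HCl) ≈ -7
PhCH₂–ONO₂ loses NO₃⁻: pKₐ(HNO₃) ≈ -1.3
PhCH₂–OCHO loses HCOO⁻: pKₐ(HCOOH) ≈ 3.8

PhCH₂–OTf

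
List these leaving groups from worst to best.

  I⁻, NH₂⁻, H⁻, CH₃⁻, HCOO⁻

I⁻: pKₐ(HI) ≈ -10
HCOO⁻: pKₐ(HCOOH) ≈ 3.8
H⁻: pKₐ(H₂) ≈ 36
NH₂⁻: pKₐ(NH₃) ≈ 38
CH₃⁻: pKₐ(CH₄) ≈ 48
Listed from poorest to best leaving group as asked.

CH₃⁻ < NH₂⁻ < H⁻ < HCOO⁻ < I⁻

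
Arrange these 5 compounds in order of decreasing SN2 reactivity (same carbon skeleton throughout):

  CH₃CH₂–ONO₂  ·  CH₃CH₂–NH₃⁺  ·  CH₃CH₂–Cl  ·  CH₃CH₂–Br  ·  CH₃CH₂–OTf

CH₃CH₂–OTf > CH₃CH₂–Br > CH₃CH₂–Cl > CH₃CH₂–ONO₂ > CH₃CH₂–NH₃⁺

With the same alkyl group throughout, only the leaving group differentiates the rates.
The more stable X⁻ (or X) is on its own — i.e. the weaker a base it is — the better a leaving group it makes.
CH₃CH₂–OTf loses OTf⁻: pKₐ(CF₃SO₃H (triflic acid)) ≈ -14
CH₃CH₂–Br loses Br⁻: pKₐ(HBr) ≈ -9
CH₃CH₂–Cl loses Cl⁻: pKₐ(HCl) ≈ -7
CH₃CH₂–ONO₂ loses NO₃⁻: pKₐ(HNO₃) ≈ -1.3
CH₃CH₂–NH₃⁺ loses NH₃: pKₐ(NH₄⁺) ≈ 9.2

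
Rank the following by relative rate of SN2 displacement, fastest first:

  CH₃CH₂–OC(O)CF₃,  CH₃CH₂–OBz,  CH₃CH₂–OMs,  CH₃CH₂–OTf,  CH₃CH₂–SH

The skeletons are identical, so relative rate is governed entirely by leaving-group ability.
Rank by basicity of the departing species: weakest base leaves most easily.
CH₃CH₂–OTf loses OTf⁻: pKₐ(CF₃SO₃H (triflic acid)) ≈ -14
CH₃CH₂–OMs loses OMs⁻: pKₐ(CH₃SO₃H (MsOH)) ≈ -1.9
CH₃CH₂–OC(O)CF₃ loses CF₃COO⁻: pKₐ(CF₃COOH) ≈ 0.2
CH₃CH₂–OBz loses PhCOO⁻: pKₐ(C₆H₅COOH) ≈ 4.2
CH₃CH₂–SH loses HS⁻: pKₐ(H₂S) ≈ 7

CH₃CH₂–OTf > CH₃CH₂–OMs > CH₃CH₂–OC(O)CF₃ > CH₃CH₂–OBz > CH₃CH₂–SH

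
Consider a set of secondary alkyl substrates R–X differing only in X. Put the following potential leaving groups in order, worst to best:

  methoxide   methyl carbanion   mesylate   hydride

mesylate: pKₐ(CH₃SO₃H (MsOH)) ≈ -1.9 — resonance-delocalised alkanesulfonate
methoxide: pKₐ(CH₃OH) ≈ 15.5 — strong base; alkoxides do not leave unassisted
hydride: pKₐ(H₂) ≈ 36 — extremely strong base; leaves only in special hydride-transfer contexts
methyl carbanion: pKₐ(CH₄) ≈ 48 — unstabilised carbanion; the worst conceivable leaving group
Reversing gives the worst-to-best order requested.

methyl carbanion < hydride < methoxide < mesylate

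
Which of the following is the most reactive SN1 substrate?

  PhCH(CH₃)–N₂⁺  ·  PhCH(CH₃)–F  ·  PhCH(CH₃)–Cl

PhCH(CH₃)–N₂⁺

The skeletons are identical, so relative rate is governed entirely by leaving-group ability.
A good leaving group is a weak base: the lower the pKₐ of its conjugate acid, the more readily it departs.
PhCH(CH₃)–N₂⁺ loses N₂: no meaningful conjugate acid; N₂ departs as an exceptionally stable neutral molecule
PhCH(CH₃)–Cl loses Cl⁻: pKₐ(HCl) ≈ -7
PhCH(CH₃)–F loses F⁻: pKₐ(HF) ≈ 3.2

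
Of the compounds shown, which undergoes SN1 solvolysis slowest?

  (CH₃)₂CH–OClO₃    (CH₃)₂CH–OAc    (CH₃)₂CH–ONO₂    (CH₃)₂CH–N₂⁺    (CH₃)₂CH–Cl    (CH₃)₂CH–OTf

(CH₃)₂CH–OAc

With the same alkyl group throughout, only the leaving group differentiates the rates.
The more stable X⁻ (or X) is on its own — i.e. the weaker a base it is — the better a leaving group it makes.
(CH₃)₂CH–N₂⁺ loses N₂: no meaningful conjugate acid; N₂ departs as an exceptionally stable neutral molecule
(CH₃)₂CH–OTf loses OTf⁻: pKₐ(CF₃SO₃H (triflic acid)) ≈ -14
(CH₃)₂CH–OClO₃ loses ClO₄⁻: pKₐ(HClO₄) ≈ -10
(CH₃)₂CH–Cl loses Cl⁻: pKₐ(HCl) ≈ -7
(CH₃)₂CH–ONO₂ loses NO₃⁻: pKₐ(HNO₃) ≈ -1.3
(CH₃)₂CH–OAc loses AcO⁻: pKₐ(CH₃COOH) ≈ 4.8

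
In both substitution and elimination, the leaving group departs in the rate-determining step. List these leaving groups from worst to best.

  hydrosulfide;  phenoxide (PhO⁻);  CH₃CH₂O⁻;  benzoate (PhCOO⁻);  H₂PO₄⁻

Leaving-group ability tracks the stability of the departed species; conjugate-acid pKₐ is the usual yardstick (lower pKₐ → better LG).
H₂PO₄⁻: pKₐ(H₃PO₄) ≈ 2.1
benzoate (PhCOO⁻): pKₐ(C₆H₅COOH) ≈ 4.2
hydrosulfide: pKₐ(H₂S) ≈ 7
phenoxide (PhO⁻): pKₐ(C₆H₅OH (phenol)) ≈ 10
CH₃CH₂O⁻: pKₐ(CH₃CH₂OH) ≈ 16
Listed from poorest to best leaving group as asked.

CH₃CH₂O⁻ < phenoxide (PhO⁻) < hydrosulfide < benzoate (PhCOO⁻) < H₂PO₄⁻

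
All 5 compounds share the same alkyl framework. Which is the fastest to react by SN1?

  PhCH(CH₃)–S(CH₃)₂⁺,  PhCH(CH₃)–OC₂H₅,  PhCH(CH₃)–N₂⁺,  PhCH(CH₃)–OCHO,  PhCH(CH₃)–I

With the same alkyl group throughout, only the leaving group differentiates the rates.
The more stable X⁻ (or X) is on its own — i.e. the weaker a base it is — the better a leaving group it makes.
PhCH(CH₃)–N₂⁺ loses N₂: no meaningful conjugate acid; N₂ departs as an exceptionally stable neutral molecule
PhCH(CH₃)–I loses I⁻: pKₐ(HI) ≈ -10
PhCH(CH₃)–S(CH₃)₂⁺ loses SR'₂: pKₐ(R'₂SH⁺) ≈ -7
PhCH(CH₃)–OCHO loses HCOO⁻: pKₐ(HCOOH) ≈ 3.8
PhCH(CH₃)–OC₂H₅ loses CH₃CH₂O⁻: pKₐ(CH₃CH₂OH) ≈ 16

PhCH(CH₃)–N₂⁺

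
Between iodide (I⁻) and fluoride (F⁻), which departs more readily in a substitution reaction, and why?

iodide (I⁻)

iodide (I⁻) is the better leaving group.
pKₐ(HI) ≈ -10 versus pKₐ(HF) ≈ 3.2: iodide (I⁻) is the much weaker base.
Large, highly polarisable; very weak base.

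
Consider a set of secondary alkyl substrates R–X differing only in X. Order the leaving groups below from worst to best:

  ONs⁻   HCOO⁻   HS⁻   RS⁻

A good leaving group is a weak base: the lower the pKₐ of its conjugate acid, the more readily it departs.
ONs⁻: pKₐ(p-O₂NC₆H₄SO₃H) ≈ -3.5
HCOO⁻: pKₐ(HCOOH) ≈ 3.8
HS⁻: pKₐ(H₂S) ≈ 7
RS⁻: pKₐ(RSH (a thiol)) ≈ 10.5
Listed from poorest to best leaving group as asked.

RS⁻ < HS⁻ < HCOO⁻ < ONs⁻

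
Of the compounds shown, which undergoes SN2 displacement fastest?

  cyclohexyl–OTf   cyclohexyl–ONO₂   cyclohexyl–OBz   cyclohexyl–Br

cyclohexyl–OTf

Same R in every case — rank the leaving groups.
Leaving-group ability tracks the stability of the departed species; conjugate-acid pKₐ is the usual yardstick (lower pKₐ → better LG).
cyclohexyl–OTf loses OTf⁻: pKₐ(CF₃SO₃H (triflic acid)) ≈ -14
cyclohexyl–Br loses Br⁻: pKₐ(HBr) ≈ -9
cyclohexyl–ONO₂ loses NO₃⁻: pKₐ(HNO₃) ≈ -1.3
cyclohexyl–OBz loses PhCOO⁻: pKₐ(C₆H₅COOH) ≈ 4.2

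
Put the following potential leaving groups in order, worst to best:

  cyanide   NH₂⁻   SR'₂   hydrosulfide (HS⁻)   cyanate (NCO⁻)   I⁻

NH₂⁻ < cyanide < hydrosulfide (HS⁻) < cyanate (NCO⁻) < SR'₂ < I⁻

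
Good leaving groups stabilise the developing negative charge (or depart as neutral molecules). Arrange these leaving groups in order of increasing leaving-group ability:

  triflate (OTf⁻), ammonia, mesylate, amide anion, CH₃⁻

CH₃⁻ < amide anion < ammonia < mesylate < triflate (OTf⁻)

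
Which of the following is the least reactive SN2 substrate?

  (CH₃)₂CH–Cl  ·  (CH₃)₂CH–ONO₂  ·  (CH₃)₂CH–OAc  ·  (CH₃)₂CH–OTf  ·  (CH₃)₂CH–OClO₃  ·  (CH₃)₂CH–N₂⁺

With the same alkyl group throughout, only the leaving group differentiates the rates.
Leaving-group ability tracks the stability of the departed species; conjugate-acid pKₐ is the usual yardstick (lower pKₐ → better LG).
(CH₃)₂CH–N₂⁺ loses N₂: no meaningful conjugate acid; N₂ departs as an exceptionally stable neutral molecule
(CH₃)₂CH–OTf loses OTf⁻: pKₐ(CF₃SO₃H (triflic acid)) ≈ -14
(CH₃)₂CH–OClO₃ loses ClO₄⁻: pKₐ(HClO₄) ≈ -10
(CH₃)₂CH–Cl loses Cl⁻: pKₐ(HCl) ≈ -7
(CH₃)₂CH–ONO₂ loses NO₃⁻: pKₐ(HNO₃) ≈ -1.3
(CH₃)₂CH–OAc loses AcO⁻: pKₐ(CH₃COOH) ≈ 4.8

(CH₃)₂CH–OAc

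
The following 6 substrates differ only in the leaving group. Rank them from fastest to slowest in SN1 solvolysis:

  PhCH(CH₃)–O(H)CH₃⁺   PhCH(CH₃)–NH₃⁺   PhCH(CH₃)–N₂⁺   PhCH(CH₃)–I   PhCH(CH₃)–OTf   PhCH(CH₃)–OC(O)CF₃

The skeletons are identical, so relative rate is governed entirely by leaving-group ability.
Rank by basicity of the departing species: weakest base leaves most easily.
PhCH(CH₃)–N₂⁺ loses N₂: no meaningful conjugate acid; N₂ departs as an exceptionally stable neutral molecule
PhCH(CH₃)–OTf loses OTf⁻: pKₐ(CF₃SO₃H (triflic acid)) ≈ -14
PhCH(CH₃)–I loses I⁻: pKₐ(HI) ≈ -10
PhCH(CH₃)–O(H)CH₃⁺ loses R'OH: pKₐ(R'OH₂⁺) ≈ -2.4
PhCH(CH₃)–OC(O)CF₃ loses CF₃COO⁻: pKₐ(CF₃COOH) ≈ 0.2
PhCH(CH₃)–NH₃⁺ loses NH₃: pKₐ(NH₄⁺) ≈ 9.2

PhCH(CH₃)–N₂⁺ > PhCH(CH₃)–OTf > PhCH(CH₃)–I > PhCH(CH₃)–O(H)CH₃⁺ > PhCH(CH₃)–OC(O)CF₃ > PhCH(CH₃)–NH₃⁺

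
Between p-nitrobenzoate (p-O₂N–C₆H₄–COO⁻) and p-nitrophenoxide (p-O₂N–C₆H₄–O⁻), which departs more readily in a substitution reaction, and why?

p-nitrobenzoate (p-O₂N–C₆H₄–COO⁻) is the better leaving group.
pKₐ(p-nitrobenzoic acid) ≈ 3.4 versus pKₐ(p-nitrophenol) ≈ 7.2: p-nitrobenzoate (p-O₂N–C₆H₄–COO⁻) is the much weaker base.
Electron-withdrawing nitro group stabilises the carboxylate.

p-nitrobenzoate (p-O₂N–C₆H₄–COO⁻)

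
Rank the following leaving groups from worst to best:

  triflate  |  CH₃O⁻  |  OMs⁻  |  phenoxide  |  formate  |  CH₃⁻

CH₃⁻ < CH₃O⁻ < phenoxide < formate < OMs⁻ < triflate

The more stable X⁻ (or X) is on its own — i.e. the weaker a base it is — the better a leaving group it makes.
triflate: pKₐ(CF₃SO₃H (triflic acid)) ≈ -14
OMs⁻: pKₐ(CH₃SO₃H (MsOH)) ≈ -1.9
formate: pKₐ(HCOOH) ≈ 3.8
phenoxide: pKₐ(C₆H₅OH (phenol)) ≈ 10
CH₃O⁻: pKₐ(CH₃OH) ≈ 15.5
CH₃⁻: pKₐ(CH₄) ≈ 48
Listed from poorest to best leaving group as asked.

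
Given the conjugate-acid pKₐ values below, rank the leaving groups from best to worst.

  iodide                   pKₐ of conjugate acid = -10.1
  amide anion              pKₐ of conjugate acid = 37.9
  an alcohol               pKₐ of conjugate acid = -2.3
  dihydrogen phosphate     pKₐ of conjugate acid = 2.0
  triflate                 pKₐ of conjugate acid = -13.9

Lower conjugate-acid pKₐ ⇒ weaker base ⇒ better leaving group.
Sorting by the given values: triflate (-13.9), iodide (-10.1), an alcohol (-2.3), dihydrogen phosphate (2.0), amide anion (37.9).

triflate > iodide > an alcohol > dihydrogen phosphate > amide anion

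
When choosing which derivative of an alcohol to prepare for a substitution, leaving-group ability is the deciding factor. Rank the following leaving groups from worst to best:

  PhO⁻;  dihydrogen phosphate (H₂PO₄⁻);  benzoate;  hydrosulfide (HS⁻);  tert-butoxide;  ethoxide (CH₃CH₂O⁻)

The more stable X⁻ (or X) is on its own — i.e. the weaker a base it is — the better a leaving group it makes.
dihydrogen phosphate (H₂PO₄⁻): pKₐ(H₃PO₄) ≈ 2.1 — moderate base; biological leaving group after further activation
benzoate: pKₐ(C₆H₅COOH) ≈ 4.2
hydrosulfide (HS⁻): pKₐ(H₂S) ≈ 7 — larger and more polarisable than the oxygen analogue
PhO⁻: pKₐ(C₆H₅OH (phenol)) ≈ 10
ethoxide (CH₃CH₂O⁻): pKₐ(CH₃CH₂OH) ≈ 16 — strong base; alkoxides do not leave unassisted
tert-butoxide: pKₐ(t-BuOH) ≈ 18 — bulky, strongly basic alkoxide
Listed from poorest to best leaving group as asked.

tert-butoxide < ethoxide (CH₃CH₂O⁻) < PhO⁻ < hydrosulfide (HS⁻) < benzoate < dihydrogen phosphate (H₂PO₄⁻)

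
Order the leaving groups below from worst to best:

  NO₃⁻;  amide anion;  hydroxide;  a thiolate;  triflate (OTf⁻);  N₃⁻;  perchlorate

Leaving-group ability tracks the stability of the departed species; conjugate-acid pKₐ is the usual yardstick (lower pKₐ → better LG).
triflate (OTf⁻): pKₐ(CF₃SO₃H (triflic acid)) ≈ -14
perchlorate: pKₐ(HClO₄) ≈ -10
NO₃⁻: pKₐ(HNO₃) ≈ -1.3
N₃⁻: pKₐ(HN₃) ≈ 4.7 — linear, resonance-stabilised
a thiolate: pKₐ(RSH (a thiol)) ≈ 10.5 — moderately basic; rarely leaves without activation
hydroxide: pKₐ(H₂O) ≈ 15.7 — strong base; essentially never leaves without prior activation
amide anion: pKₐ(NH₃) ≈ 38 — extremely strong base; never a leaving group
Listed from poorest to best leaving group as asked.

amide anion < hydroxide < a thiolate < N₃⁻ < NO₃⁻ < perchlorate < triflate (OTf⁻)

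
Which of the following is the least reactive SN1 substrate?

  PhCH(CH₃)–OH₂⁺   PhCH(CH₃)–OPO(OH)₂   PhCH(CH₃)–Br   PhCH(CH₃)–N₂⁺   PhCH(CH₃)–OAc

Same R in every case — rank the leaving groups.
Leaving-group ability tracks the stability of the departed species; conjugate-acid pKₐ is the usual yardstick (lower pKₐ → better LG).
PhCH(CH₃)–N₂⁺ loses N₂: no meaningful conjugate acid; N₂ departs as an exceptionally stable neutral molecule
PhCH(CH₃)–Br loses Br⁻: pKₐ(HBr) ≈ -9
PhCH(CH₃)–OH₂⁺ loses H₂O: pKₐ(H₃O⁺) ≈ -1.7
PhCH(CH₃)–OPO(OH)₂ loses H₂PO₄⁻: pKₐ(H₃PO₄) ≈ 2.1
PhCH(CH₃)–OAc loses AcO⁻: pKₐ(CH₃COOH) ≈ 4.8

PhCH(CH₃)–OAc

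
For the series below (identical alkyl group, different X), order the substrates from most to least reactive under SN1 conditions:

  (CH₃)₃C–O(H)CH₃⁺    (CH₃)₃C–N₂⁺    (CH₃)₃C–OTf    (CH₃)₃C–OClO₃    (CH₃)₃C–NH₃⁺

(CH₃)₃C–N₂⁺ > (CH₃)₃C–OTf > (CH₃)₃C–OClO₃ > (CH₃)₃C–O(H)CH₃⁺ > (CH₃)₃C–NH₃⁺

The skeletons are identical, so relative rate is governed entirely by leaving-group ability.
Leaving-group ability tracks the stability of the departed species; conjugate-acid pKₐ is the usual yardstick (lower pKₐ → better LG).
(CH₃)₃C–N₂⁺ loses N₂: no meaningful conjugate acid; N₂ departs as an exceptionally stable neutral molecule
(CH₃)₃C–OTf loses OTf⁻: pKₐ(CF₃SO₃H (triflic acid)) ≈ -14
(CH₃)₃C–OClO₃ loses ClO₄⁻: pKₐ(HClO₄) ≈ -10
(CH₃)₃C–O(H)CH₃⁺ loses R'OH: pKₐ(R'OH₂⁺) ≈ -2.4
(CH₃)₃C–NH₃⁺ loses NH₃: pKₐ(NH₄⁺) ≈ 9.2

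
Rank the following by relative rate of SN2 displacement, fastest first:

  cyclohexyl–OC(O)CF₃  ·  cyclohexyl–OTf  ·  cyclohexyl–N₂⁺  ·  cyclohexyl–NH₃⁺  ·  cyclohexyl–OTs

cyclohexyl–N₂⁺ > cyclohexyl–OTf > cyclohexyl–OTs > cyclohexyl–OC(O)CF₃ > cyclohexyl–NH₃⁺

Same R in every case — rank the leaving groups.
A good leaving group is a weak base: the lower the pKₐ of its conjugate acid, the more readily it departs.
cyclohexyl–N₂⁺ loses N₂: no meaningful conjugate acid; N₂ departs as an exceptionally stable neutral molecule
cyclohexyl–OTf loses OTf⁻: pKₐ(CF₃SO₃H (triflic acid)) ≈ -14
cyclohexyl–OTs loses OTs⁻: pKₐ(p-CH₃C₆H₄SO₃H (TsOH)) ≈ -2.8
cyclohexyl–OC(O)CF₃ loses CF₃COO⁻: pKₐ(CF₃COOH) ≈ 0.2
cyclohexyl–NH₃⁺ loses NH₃: pKₐ(NH₄⁺) ≈ 9.2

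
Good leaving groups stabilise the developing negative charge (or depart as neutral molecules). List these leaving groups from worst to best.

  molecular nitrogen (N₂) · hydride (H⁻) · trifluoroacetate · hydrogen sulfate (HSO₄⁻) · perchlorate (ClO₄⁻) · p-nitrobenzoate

hydride (H⁻) < p-nitrobenzoate < trifluoroacetate < hydrogen sulfate (HSO₄⁻) < perchlorate (ClO₄⁻) < molecular nitrogen (N₂)

A good leaving group is a weak base: the lower the pKₐ of its conjugate acid, the more readily it departs.
molecular nitrogen (N₂): no meaningful conjugate acid; N₂ departs as an exceptionally stable neutral molecule
perchlorate (ClO₄⁻): pKₐ(HClO₄) ≈ -10 — extremely weak base; rarely used for safety reasons
hydrogen sulfate (HSO₄⁻): pKₐ(H₂SO₄) ≈ -3
trifluoroacetate: pKₐ(CF₃COOH) ≈ 0.2 — strongly electron-withdrawing CF₃ stabilises the carboxylate
p-nitrobenzoate: pKₐ(p-nitrobenzoic acid) ≈ 3.4 — electron-withdrawing nitro group stabilises the carboxylate
hydride (H⁻): pKₐ(H₂) ≈ 36
Reversing gives the worst-to-best order requested.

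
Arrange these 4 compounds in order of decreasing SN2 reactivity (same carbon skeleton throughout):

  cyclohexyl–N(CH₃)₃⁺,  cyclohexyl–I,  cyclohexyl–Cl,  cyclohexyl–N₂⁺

cyclohexyl–N₂⁺ > cyclohexyl–I > cyclohexyl–Cl > cyclohexyl–N(CH₃)₃⁺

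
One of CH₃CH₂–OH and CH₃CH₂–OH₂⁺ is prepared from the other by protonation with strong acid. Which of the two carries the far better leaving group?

From CH₃CH₂–OH the departing group would be OH⁻ (pKₐ(H₂O) ≈ 15.7). Strong base; essentially never leaves without prior activation.
From CH₃CH₂–OH₂⁺ the leaving group is H₂O (pKₐ(H₃O⁺) ≈ -1.7). Neutral; leaves from a protonated alcohol (R–OH₂⁺).
Protonation with strong acid works by converting the leaving group from hydroxide to neutral water, making CH₃CH₂–OH₂⁺ enormously more reactive.

CH₃CH₂–OH₂⁺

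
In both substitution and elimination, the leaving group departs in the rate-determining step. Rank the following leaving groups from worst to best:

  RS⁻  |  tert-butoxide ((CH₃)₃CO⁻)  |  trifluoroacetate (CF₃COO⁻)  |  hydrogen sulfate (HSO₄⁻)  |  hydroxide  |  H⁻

H⁻ < tert-butoxide ((CH₃)₃CO⁻) < hydroxide < RS⁻ < trifluoroacetate (CF₃COO⁻) < hydrogen sulfate (HSO₄⁻)

hydrogen sulfate (HSO₄⁻): pKₐ(H₂SO₄) ≈ -3
trifluoroacetate (CF₃COO⁻): pKₐ(CF₃COOH) ≈ 0.2
RS⁻: pKₐ(RSH (a thiol)) ≈ 10.5
hydroxide: pKₐ(H₂O) ≈ 15.7
tert-butoxide ((CH₃)₃CO⁻): pKₐ(t-BuOH) ≈ 18
H⁻: pKₐ(H₂) ≈ 36
The question asks for worst first, so the sequence is read in increasing leaving-group ability.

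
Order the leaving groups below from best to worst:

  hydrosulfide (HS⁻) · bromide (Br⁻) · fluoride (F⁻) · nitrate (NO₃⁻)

bromide (Br⁻) > nitrate (NO₃⁻) > fluoride (F⁻) > hydrosulfide (HS⁻)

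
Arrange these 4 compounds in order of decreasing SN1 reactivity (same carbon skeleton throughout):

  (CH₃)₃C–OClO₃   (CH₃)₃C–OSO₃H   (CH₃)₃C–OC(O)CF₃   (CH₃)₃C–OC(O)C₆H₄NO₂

(CH₃)₃C–OClO₃ > (CH₃)₃C–OSO₃H > (CH₃)₃C–OC(O)CF₃ > (CH₃)₃C–OC(O)C₆H₄NO₂

With the same alkyl group throughout, only the leaving group differentiates the rates.
Rank by basicity of the departing species: weakest base leaves most easily.
(CH₃)₃C–OClO₃ loses ClO₄⁻: pKₐ(HClO₄) ≈ -10
(CH₃)₃C–OSO₃H loses HSO₄⁻: pKₐ(H₂SO₄) ≈ -3
(CH₃)₃C–OC(O)CF₃ loses CF₃COO⁻: pKₐ(CF₃COOH) ≈ 0.2
(CH₃)₃C–OC(O)C₆H₄NO₂ loses p-O₂N–C₆H₄–COO⁻: pKₐ(p-nitrobenzoic acid) ≈ 3.4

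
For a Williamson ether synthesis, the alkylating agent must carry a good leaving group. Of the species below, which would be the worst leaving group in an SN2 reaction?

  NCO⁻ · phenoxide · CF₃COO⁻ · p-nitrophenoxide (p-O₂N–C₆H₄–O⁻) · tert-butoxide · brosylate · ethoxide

tert-butoxide

Leaving-group ability tracks the stability of the departed species; conjugate-acid pKₐ is the usual yardstick (lower pKₐ → better LG).
brosylate: pKₐ(p-BrC₆H₄SO₃H) ≈ -2.8
CF₃COO⁻: pKₐ(CF₃COOH) ≈ 0.2
NCO⁻: pKₐ(HOCN) ≈ 3.5
p-nitrophenoxide (p-O₂N–C₆H₄–O⁻): pKₐ(p-nitrophenol) ≈ 7.2
phenoxide: pKₐ(C₆H₅OH (phenol)) ≈ 10
ethoxide: pKₐ(CH₃CH₂OH) ≈ 16
tert-butoxide: pKₐ(t-BuOH) ≈ 18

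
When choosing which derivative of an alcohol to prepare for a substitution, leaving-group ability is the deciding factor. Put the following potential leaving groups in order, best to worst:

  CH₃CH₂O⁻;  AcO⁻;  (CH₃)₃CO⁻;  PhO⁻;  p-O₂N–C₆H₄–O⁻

AcO⁻ > p-O₂N–C₆H₄–O⁻ > PhO⁻ > CH₃CH₂O⁻ > (CH₃)₃CO⁻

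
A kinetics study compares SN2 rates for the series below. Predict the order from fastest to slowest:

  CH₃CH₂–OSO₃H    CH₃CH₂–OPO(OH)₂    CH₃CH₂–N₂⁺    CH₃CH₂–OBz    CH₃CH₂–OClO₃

With the same alkyl group throughout, only the leaving group differentiates the rates.
Leaving-group ability tracks the stability of the departed species; conjugate-acid pKₐ is the usual yardstick (lower pKₐ → better LG).
CH₃CH₂–N₂⁺ loses N₂: no meaningful conjugate acid; N₂ departs as an exceptionally stable neutral molecule
CH₃CH₂–OClO₃ loses ClO₄⁻: pKₐ(HClO₄) ≈ -10
CH₃CH₂–OSO₃H loses HSO₄⁻: pKₐ(H₂SO₄) ≈ -3
CH₃CH₂–OPO(OH)₂ loses H₂PO₄⁻: pKₐ(H₃PO₄) ≈ 2.1
CH₃CH₂–OBz loses PhCOO⁻: pKₐ(C₆H₅COOH) ≈ 4.2

CH₃CH₂–N₂⁺ > CH₃CH₂–OClO₃ > CH₃CH₂–OSO₃H > CH₃CH₂–OPO(OH)₂ > CH₃CH₂–OBz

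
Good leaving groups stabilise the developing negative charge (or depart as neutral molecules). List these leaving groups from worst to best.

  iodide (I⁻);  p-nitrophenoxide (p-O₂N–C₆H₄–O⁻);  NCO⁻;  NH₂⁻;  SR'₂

NH₂⁻ < p-nitrophenoxide (p-O₂N–C₆H₄–O⁻) < NCO⁻ < SR'₂ < iodide (I⁻)

A good leaving group is a weak base: the lower the pKₐ of its conjugate acid, the more readily it departs.
iodide (I⁻): pKₐ(HI) ≈ -10
SR'₂: pKₐ(R'₂SH⁺) ≈ -7
NCO⁻: pKₐ(HOCN) ≈ 3.5
p-nitrophenoxide (p-O₂N–C₆H₄–O⁻): pKₐ(p-nitrophenol) ≈ 7.2
NH₂⁻: pKₐ(NH₃) ≈ 38
Listed from poorest to best leaving group as asked.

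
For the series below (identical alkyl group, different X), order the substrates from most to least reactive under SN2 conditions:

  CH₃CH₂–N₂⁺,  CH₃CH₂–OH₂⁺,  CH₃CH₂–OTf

CH₃CH₂–N₂⁺ > CH₃CH₂–OTf > CH₃CH₂–OH₂⁺

Same R in every case — rank the leaving groups.
The more stable X⁻ (or X) is on its own — i.e. the weaker a base it is — the better a leaving group it makes.
CH₃CH₂–N₂⁺ loses N₂: no meaningful conjugate acid; N₂ departs as an exceptionally stable neutral molecule
CH₃CH₂–OTf loses OTf⁻: pKₐ(CF₃SO₃H (triflic acid)) ≈ -14
CH₃CH₂–OH₂⁺ loses H₂O: pKₐ(H₃O⁺) ≈ -1.7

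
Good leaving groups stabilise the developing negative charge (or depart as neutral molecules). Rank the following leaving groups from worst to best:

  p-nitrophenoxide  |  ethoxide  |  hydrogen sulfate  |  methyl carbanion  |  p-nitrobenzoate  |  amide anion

Leaving-group ability tracks the stability of the departed species; conjugate-acid pKₐ is the usual yardstick (lower pKₐ → better LG).
hydrogen sulfate: pKₐ(H₂SO₄) ≈ -3
p-nitrobenzoate: pKₐ(p-nitrobenzoic acid) ≈ 3.4
p-nitrophenoxide: pKₐ(p-nitrophenol) ≈ 7.2 — nitro group delocalises the charge; the classic chromogenic LG
ethoxide: pKₐ(CH₃CH₂OH) ≈ 16 — strong base; alkoxides do not leave unassisted
amide anion: pKₐ(NH₃) ≈ 38 — extremely strong base; never a leaving group
methyl carbanion: pKₐ(CH₄) ≈ 48
Reversing gives the worst-to-best order requested.

methyl carbanion < amide anion < ethoxide < p-nitrophenoxide < p-nitrobenzoate < hydrogen sulfate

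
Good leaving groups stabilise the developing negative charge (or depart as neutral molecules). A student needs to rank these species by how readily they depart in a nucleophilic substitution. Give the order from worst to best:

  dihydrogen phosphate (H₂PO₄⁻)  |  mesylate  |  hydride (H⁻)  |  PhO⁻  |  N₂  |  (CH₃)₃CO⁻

hydride (H⁻) < (CH₃)₃CO⁻ < PhO⁻ < dihydrogen phosphate (H₂PO₄⁻) < mesylate < N₂

N₂: no meaningful conjugate acid; N₂ departs as an exceptionally stable neutral molecule
mesylate: pKₐ(CH₃SO₃H (MsOH)) ≈ -1.9 — resonance-delocalised alkanesulfonate
dihydrogen phosphate (H₂PO₄⁻): pKₐ(H₃PO₄) ≈ 2.1
PhO⁻: pKₐ(C₆H₅OH (phenol)) ≈ 10 — resonance into the ring helps, but still a poor LG
(CH₃)₃CO⁻: pKₐ(t-BuOH) ≈ 18 — bulky, strongly basic alkoxide
hydride (H⁻): pKₐ(H₂) ≈ 36
Reversing gives the worst-to-best order requested.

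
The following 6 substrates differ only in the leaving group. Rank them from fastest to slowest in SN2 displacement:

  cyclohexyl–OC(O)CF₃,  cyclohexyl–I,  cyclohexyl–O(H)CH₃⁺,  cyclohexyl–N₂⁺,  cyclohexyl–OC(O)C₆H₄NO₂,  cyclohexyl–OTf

cyclohexyl–N₂⁺ > cyclohexyl–OTf > cyclohexyl–I > cyclohexyl–O(H)CH₃⁺ > cyclohexyl–OC(O)CF₃ > cyclohexyl–OC(O)C₆H₄NO₂

The skeletons are identical, so relative rate is governed entirely by leaving-group ability.
Rank by basicity of the departing species: weakest base leaves most easily.
cyclohexyl–N₂⁺ loses N₂: no meaningful conjugate acid; N₂ departs as an exceptionally stable neutral molecule
cyclohexyl–OTf loses OTf⁻: pKₐ(CF₃SO₃H (triflic acid)) ≈ -14
cyclohexyl–I loses I⁻: pKₐ(HI) ≈ -10
cyclohexyl–O(H)CH₃⁺ loses R'OH: pKₐ(R'OH₂⁺) ≈ -2.4
cyclohexyl–OC(O)CF₃ loses CF₃COO⁻: pKₐ(CF₃COOH) ≈ 0.2
cyclohexyl–OC(O)C₆H₄NO₂ loses p-O₂N–C₆H₄–COO⁻: pKₐ(p-nitrobenzoic acid) ≈ 3.4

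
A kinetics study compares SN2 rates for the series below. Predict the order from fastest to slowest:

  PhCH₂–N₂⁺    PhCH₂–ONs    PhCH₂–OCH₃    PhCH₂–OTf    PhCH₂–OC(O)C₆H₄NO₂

With the same alkyl group throughout, only the leaving group differentiates the rates.
A good leaving group is a weak base: the lower the pKₐ of its conjugate acid, the more readily it departs.
PhCH₂–N₂⁺ loses N₂: no meaningful conjugate acid; N₂ departs as an exceptionally stable neutral molecule
PhCH₂–OTf loses OTf⁻: pKₐ(CF₃SO₃H (triflic acid)) ≈ -14
PhCH₂–ONs loses ONs⁻: pKₐ(p-O₂NC₆H₄SO₃H) ≈ -3.5
PhCH₂–OC(O)C₆H₄NO₂ loses p-O₂N–C₆H₄–COO⁻: pKₐ(p-nitrobenzoic acid) ≈ 3.4
PhCH₂–OCH₃ loses CH₃O⁻: pKₐ(CH₃OH) ≈ 15.5

PhCH₂–N₂⁺ > PhCH₂–OTf > PhCH₂–ONs > PhCH₂–OC(O)C₆H₄NO₂ > PhCH₂–OCH₃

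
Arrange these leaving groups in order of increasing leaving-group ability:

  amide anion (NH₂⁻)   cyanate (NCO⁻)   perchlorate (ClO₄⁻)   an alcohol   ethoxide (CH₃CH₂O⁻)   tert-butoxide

The more stable X⁻ (or X) is on its own — i.e. the weaker a base it is — the better a leaving group it makes.
perchlorate (ClO₄⁻): pKₐ(HClO₄) ≈ -10
an alcohol: pKₐ(R'OH₂⁺) ≈ -2.4
cyanate (NCO⁻): pKₐ(HOCN) ≈ 3.5
ethoxide (CH₃CH₂O⁻): pKₐ(CH₃CH₂OH) ≈ 16
tert-butoxide: pKₐ(t-BuOH) ≈ 18
amide anion (NH₂⁻): pKₐ(NH₃) ≈ 38
Reversing gives the worst-to-best order requested.

amide anion (NH₂⁻) < tert-butoxide < ethoxide (CH₃CH₂O⁻) < cyanate (NCO⁻) < an alcohol < perchlorate (ClO₄⁻)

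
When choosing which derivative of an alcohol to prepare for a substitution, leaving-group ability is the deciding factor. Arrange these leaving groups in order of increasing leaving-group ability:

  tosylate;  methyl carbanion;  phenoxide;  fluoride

methyl carbanion < phenoxide < fluoride < tosylate

Rank by basicity of the departing species: weakest base leaves most easily.
tosylate: pKₐ(p-CH₃C₆H₄SO₃H (TsOH)) ≈ -2.8 — resonance-delocalised arenesulfonate
fluoride: pKₐ(HF) ≈ 3.2
phenoxide: pKₐ(C₆H₅OH (phenol)) ≈ 10 — resonance into the ring helps, but still a poor LG
methyl carbanion: pKₐ(CH₄) ≈ 48
The question asks for worst first, so the sequence is read in increasing leaving-group ability.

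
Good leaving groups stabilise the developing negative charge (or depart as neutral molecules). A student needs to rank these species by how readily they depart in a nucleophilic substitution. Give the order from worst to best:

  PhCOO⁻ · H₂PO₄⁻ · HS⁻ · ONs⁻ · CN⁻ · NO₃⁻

CN⁻ < HS⁻ < PhCOO⁻ < H₂PO₄⁻ < NO₃⁻ < ONs⁻

ONs⁻: pKₐ(p-O₂NC₆H₄SO₃H) ≈ -3.5 — p-nitro group further stabilises the sulfonate
NO₃⁻: pKₐ(HNO₃) ≈ -1.3 — resonance-delocalised over three oxygens
H₂PO₄⁻: pKₐ(H₃PO₄) ≈ 2.1 — moderate base; biological leaving group after further activation
PhCOO⁻: pKₐ(C₆H₅COOH) ≈ 4.2
HS⁻: pKₐ(H₂S) ≈ 7 — larger and more polarisable than the oxygen analogue
CN⁻: pKₐ(HCN) ≈ 9.2 — sp carbon stabilises the charge somewhat, but still a poor LG
Reversing gives the worst-to-best order requested.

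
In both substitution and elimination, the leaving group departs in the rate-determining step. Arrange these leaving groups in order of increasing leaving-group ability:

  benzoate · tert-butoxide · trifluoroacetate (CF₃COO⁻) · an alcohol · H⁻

H⁻ < tert-butoxide < benzoate < trifluoroacetate (CF₃COO⁻) < an alcohol

an alcohol: pKₐ(R'OH₂⁺) ≈ -2.4
trifluoroacetate (CF₃COO⁻): pKₐ(CF₃COOH) ≈ 0.2
benzoate: pKₐ(C₆H₅COOH) ≈ 4.2
tert-butoxide: pKₐ(t-BuOH) ≈ 18
H⁻: pKₐ(H₂) ≈ 36
Listed from poorest to best leaving group as asked.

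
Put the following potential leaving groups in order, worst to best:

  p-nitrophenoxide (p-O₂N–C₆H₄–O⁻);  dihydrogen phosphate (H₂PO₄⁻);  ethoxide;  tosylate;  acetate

ethoxide < p-nitrophenoxide (p-O₂N–C₆H₄–O⁻) < acetate < dihydrogen phosphate (H₂PO₄⁻) < tosylate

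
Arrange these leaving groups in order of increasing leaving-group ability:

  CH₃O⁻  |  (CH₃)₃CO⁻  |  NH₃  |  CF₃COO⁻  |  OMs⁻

Rank by basicity of the departing species: weakest base leaves most easily.
OMs⁻: pKₐ(CH₃SO₃H (MsOH)) ≈ -1.9
CF₃COO⁻: pKₐ(CF₃COOH) ≈ 0.2
NH₃: pKₐ(NH₄⁺) ≈ 9.2
CH₃O⁻: pKₐ(CH₃OH) ≈ 15.5
(CH₃)₃CO⁻: pKₐ(t-BuOH) ≈ 18
Listed from poorest to best leaving group as asked.

(CH₃)₃CO⁻ < CH₃O⁻ < NH₃ < CF₃COO⁻ < OMs⁻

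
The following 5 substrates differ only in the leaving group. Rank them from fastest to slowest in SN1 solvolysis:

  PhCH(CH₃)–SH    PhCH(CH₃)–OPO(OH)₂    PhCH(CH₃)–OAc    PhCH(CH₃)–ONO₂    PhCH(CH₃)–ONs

PhCH(CH₃)–ONs > PhCH(CH₃)–ONO₂ > PhCH(CH₃)–OPO(OH)₂ > PhCH(CH₃)–OAc > PhCH(CH₃)–SH

Same R in every case — rank the leaving groups.
A good leaving group is a weak base: the lower the pKₐ of its conjugate acid, the more readily it departs.
PhCH(CH₃)–ONs loses ONs⁻: pKₐ(p-O₂NC₆H₄SO₃H) ≈ -3.5
PhCH(CH₃)–ONO₂ loses NO₃⁻: pKₐ(HNO₃) ≈ -1.3
PhCH(CH₃)–OPO(OH)₂ loses H₂PO₄⁻: pKₐ(H₃PO₄) ≈ 2.1
PhCH(CH₃)–OAc loses AcO⁻: pKₐ(CH₃COOH) ≈ 4.8
PhCH(CH₃)–SH loses HS⁻: pKₐ(H₂S) ≈ 7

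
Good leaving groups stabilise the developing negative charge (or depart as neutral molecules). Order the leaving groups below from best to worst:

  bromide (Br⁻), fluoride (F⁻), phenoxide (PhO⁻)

bromide (Br⁻) > fluoride (F⁻) > phenoxide (PhO⁻)

A good leaving group is a weak base: the lower the pKₐ of its conjugate acid, the more readily it departs.
bromide (Br⁻): pKₐ(HBr) ≈ -9
fluoride (F⁻): pKₐ(HF) ≈ 3.2 — small and strongly basic; the poor halide leaving group
phenoxide (PhO⁻): pKₐ(C₆H₅OH (phenol)) ≈ 10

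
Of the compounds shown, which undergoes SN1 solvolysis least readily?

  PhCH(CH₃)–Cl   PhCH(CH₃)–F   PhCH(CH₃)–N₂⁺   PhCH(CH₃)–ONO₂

PhCH(CH₃)–F

The skeletons are identical, so relative rate is governed entirely by leaving-group ability.
Leaving-group ability tracks the stability of the departed species; conjugate-acid pKₐ is the usual yardstick (lower pKₐ → better LG).
PhCH(CH₃)–N₂⁺ loses N₂: no meaningful conjugate acid; N₂ departs as an exceptionally stable neutral molecule
PhCH(CH₃)–Cl loses Cl⁻: pKₐ(HCl) ≈ -7
PhCH(CH₃)–ONO₂ loses NO₃⁻: pKₐ(HNO₃) ≈ -1.3
PhCH(CH₃)–F loses F⁻: pKₐ(HF) ≈ 3.2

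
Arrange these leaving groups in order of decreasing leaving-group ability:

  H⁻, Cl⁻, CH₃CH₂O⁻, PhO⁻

Cl⁻: pKₐ(HCl) ≈ -7 — moderately weak base
PhO⁻: pKₐ(C₆H₅OH (phenol)) ≈ 10 — resonance into the ring helps, but still a poor LG
CH₃CH₂O⁻: pKₐ(CH₃CH₂OH) ≈ 16 — strong base; alkoxides do not leave unassisted
H⁻: pKₐ(H₂) ≈ 36

Cl⁻ > PhO⁻ > CH₃CH₂O⁻ > H⁻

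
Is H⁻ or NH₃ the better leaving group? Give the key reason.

NH₃

NH₃ is the better leaving group.
pKₐ(NH₄⁺) ≈ 9.2 versus pKₐ(H₂) ≈ 36: NH₃ is the much weaker base.
Neutral but moderately basic; leaves from R–NH₃⁺.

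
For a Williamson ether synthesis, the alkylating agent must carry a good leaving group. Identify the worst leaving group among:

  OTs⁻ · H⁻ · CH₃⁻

CH₃⁻

OTs⁻: pKₐ(p-CH₃C₆H₄SO₃H (TsOH)) ≈ -2.8
H⁻: pKₐ(H₂) ≈ 36
CH₃⁻: pKₐ(CH₄) ≈ 48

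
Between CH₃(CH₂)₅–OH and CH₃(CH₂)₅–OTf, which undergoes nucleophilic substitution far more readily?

CH₃(CH₂)₅–OTf

From CH₃(CH₂)₅–OH the departing group would be OH⁻ (pKₐ(H₂O) ≈ 15.7). Strong base; essentially never leaves without prior activation.
From CH₃(CH₂)₅–OTf the leaving group is OTf⁻ (pKₐ(CF₃SO₃H (triflic acid)) ≈ -14). Charge spread over three oxygens and a CF₃ group; the premier leaving group in synthesis.
(In practice CH₃(CH₂)₅–OTf is made from CH₃(CH₂)₅–OH by treatment with Tf₂O / 2,6-lutidine, converting the hydroxyl into a triflate.)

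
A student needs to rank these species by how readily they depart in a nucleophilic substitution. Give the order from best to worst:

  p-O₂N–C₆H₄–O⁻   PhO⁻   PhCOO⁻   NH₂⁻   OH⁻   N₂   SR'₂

The more stable X⁻ (or X) is on its own — i.e. the weaker a base it is — the better a leaving group it makes.
N₂: no meaningful conjugate acid; N₂ departs as an exceptionally stable neutral molecule
SR'₂: pKₐ(R'₂SH⁺) ≈ -7
PhCOO⁻: pKₐ(C₆H₅COOH) ≈ 4.2
p-O₂N–C₆H₄–O⁻: pKₐ(p-nitrophenol) ≈ 7.2
PhO⁻: pKₐ(C₆H₅OH (phenol)) ≈ 10
OH⁻: pKₐ(H₂O) ≈ 15.7
NH₂⁻: pKₐ(NH₃) ≈ 38

N₂ > SR'₂ > PhCOO⁻ > p-O₂N–C₆H₄–O⁻ > PhO⁻ > OH⁻ > NH₂⁻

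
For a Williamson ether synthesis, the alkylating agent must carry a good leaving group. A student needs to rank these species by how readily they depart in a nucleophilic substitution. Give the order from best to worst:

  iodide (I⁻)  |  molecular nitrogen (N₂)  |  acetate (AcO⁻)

A good leaving group is a weak base: the lower the pKₐ of its conjugate acid, the more readily it departs.
molecular nitrogen (N₂): no meaningful conjugate acid; N₂ departs as an exceptionally stable neutral molecule
iodide (I⁻): pKₐ(HI) ≈ -10 — large, highly polarisable; very weak base
acetate (AcO⁻): pKₐ(CH₃COOH) ≈ 4.8 — resonance-stabilised but still a weak base

molecular nitrogen (N₂) > iodide (I⁻) > acetate (AcO⁻)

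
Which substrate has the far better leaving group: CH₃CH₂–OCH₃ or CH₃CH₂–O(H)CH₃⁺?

CH₃CH₂–O(H)CH₃⁺

From CH₃CH₂–OCH₃ the departing group would be CH₃O⁻ (pKₐ(CH₃OH) ≈ 15.5). Strong base; alkoxides do not leave unassisted.
From CH₃CH₂–O(H)CH₃⁺ the leaving group is R'OH (pKₐ(R'OH₂⁺) ≈ -2.4). Neutral; leaves from a protonated ether (an oxonium ion, R–O(H)R'⁺).
(In practice CH₃CH₂–O(H)CH₃⁺ is made from CH₃CH₂–OCH₃ by protonation with concentrated HI, allowing neutral methanol, rather than methoxide, to depart.)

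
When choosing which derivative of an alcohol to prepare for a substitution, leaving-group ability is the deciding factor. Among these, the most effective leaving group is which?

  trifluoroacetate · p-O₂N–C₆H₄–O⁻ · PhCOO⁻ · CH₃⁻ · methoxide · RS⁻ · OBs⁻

A good leaving group is a weak base: the lower the pKₐ of its conjugate acid, the more readily it departs.
OBs⁻: pKₐ(p-BrC₆H₄SO₃H) ≈ -2.8
trifluoroacetate: pKₐ(CF₃COOH) ≈ 0.2
PhCOO⁻: pKₐ(C₆H₅COOH) ≈ 4.2
p-O₂N–C₆H₄–O⁻: pKₐ(p-nitrophenol) ≈ 7.2
RS⁻: pKₐ(RSH (a thiol)) ≈ 10.5
methoxide: pKₐ(CH₃OH) ≈ 15.5
CH₃⁻: pKₐ(CH₄) ≈ 48

OBs⁻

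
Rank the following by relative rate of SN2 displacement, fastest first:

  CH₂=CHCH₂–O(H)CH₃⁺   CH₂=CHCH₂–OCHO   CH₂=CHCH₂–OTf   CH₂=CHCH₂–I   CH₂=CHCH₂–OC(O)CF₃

Same R in every case — rank the leaving groups.
Rank by basicity of the departing species: weakest base leaves most easily.
CH₂=CHCH₂–OTf loses OTf⁻: pKₐ(CF₃SO₃H (triflic acid)) ≈ -14
CH₂=CHCH₂–I loses I⁻: pKₐ(HI) ≈ -10
CH₂=CHCH₂–O(H)CH₃⁺ loses R'OH: pKₐ(R'OH₂⁺) ≈ -2.4
CH₂=CHCH₂–OC(O)CF₃ loses CF₃COO⁻: pKₐ(CF₃COOH) ≈ 0.2
CH₂=CHCH₂–OCHO loses HCOO⁻: pKₐ(HCOOH) ≈ 3.8

CH₂=CHCH₂–OTf > CH₂=CHCH₂–I > CH₂=CHCH₂–O(H)CH₃⁺ > CH₂=CHCH₂–OC(O)CF₃ > CH₂=CHCH₂–OCHO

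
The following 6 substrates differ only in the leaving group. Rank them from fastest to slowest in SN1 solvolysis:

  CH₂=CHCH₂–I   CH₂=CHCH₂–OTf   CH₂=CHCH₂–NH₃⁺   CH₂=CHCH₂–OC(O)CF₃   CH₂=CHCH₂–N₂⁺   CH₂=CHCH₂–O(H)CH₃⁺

Same R in every case — rank the leaving groups.
Rank by basicity of the departing species: weakest base leaves most easily.
CH₂=CHCH₂–N₂⁺ loses N₂: no meaningful conjugate acid; N₂ departs as an exceptionally stable neutral molecule
CH₂=CHCH₂–OTf loses OTf⁻: pKₐ(CF₃SO₃H (triflic acid)) ≈ -14
CH₂=CHCH₂–I loses I⁻: pKₐ(HI) ≈ -10
CH₂=CHCH₂–O(H)CH₃⁺ loses R'OH: pKₐ(R'OH₂⁺) ≈ -2.4
CH₂=CHCH₂–OC(O)CF₃ loses CF₃COO⁻: pKₐ(CF₃COOH) ≈ 0.2
CH₂=CHCH₂–NH₃⁺ loses NH₃: pKₐ(NH₄⁺) ≈ 9.2

CH₂=CHCH₂–N₂⁺ > CH₂=CHCH₂–OTf > CH₂=CHCH₂–I > CH₂=CHCH₂–O(H)CH₃⁺ > CH₂=CHCH₂–OC(O)CF₃ > CH₂=CHCH₂–NH₃⁺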